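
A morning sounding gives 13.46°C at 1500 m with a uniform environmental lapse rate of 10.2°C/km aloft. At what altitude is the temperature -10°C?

Height above start = (13.46 − (-10)) / 10.2 = 2.3 km
Altitude = 1500 m + 2300 m = 3800 m

3800 m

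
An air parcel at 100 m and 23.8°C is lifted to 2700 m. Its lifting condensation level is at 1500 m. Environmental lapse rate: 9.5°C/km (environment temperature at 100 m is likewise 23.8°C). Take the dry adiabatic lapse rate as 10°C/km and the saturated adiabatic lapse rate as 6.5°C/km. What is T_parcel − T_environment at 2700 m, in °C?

+2.9°C (parcel warmer than environment)

Parcel:
  From 100 m to 1500 m (dry): cools by 10 × 1.4 = 14°C, giving 9.8°C.
  From 1500 m to 2700 m (saturated): cools by 6.5 × 1.2 = 7.8°C, giving 2°C.
Environment:
  From 100 m to 2700 m (environment): cools by 9.5 × 2.6 = 24.7°C, giving -0.9°C.
T_parcel − T_env = 2 − (-0.9) = +2.9°C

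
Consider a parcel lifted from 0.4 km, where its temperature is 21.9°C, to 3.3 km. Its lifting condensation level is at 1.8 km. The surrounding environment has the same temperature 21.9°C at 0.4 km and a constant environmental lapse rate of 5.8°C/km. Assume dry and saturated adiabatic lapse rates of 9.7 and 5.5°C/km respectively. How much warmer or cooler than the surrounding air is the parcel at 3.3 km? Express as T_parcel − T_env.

Parcel:
  400–1800 m, dry: Δz = 1.4 km ⇒ ΔT = -13.58°C; T = 8.32°C
  1800–3300 m, saturated: Δz = 1.5 km ⇒ ΔT = -8.25°C; T = 0.07°C
Environment:
  400–3300 m, environment: Δz = 2.9 km ⇒ ΔT = -16.82°C; T = 5.08°C
T_parcel − T_env = 0.07 − 5.08 = -5.01°C

-5.01°C (parcel cooler than environment)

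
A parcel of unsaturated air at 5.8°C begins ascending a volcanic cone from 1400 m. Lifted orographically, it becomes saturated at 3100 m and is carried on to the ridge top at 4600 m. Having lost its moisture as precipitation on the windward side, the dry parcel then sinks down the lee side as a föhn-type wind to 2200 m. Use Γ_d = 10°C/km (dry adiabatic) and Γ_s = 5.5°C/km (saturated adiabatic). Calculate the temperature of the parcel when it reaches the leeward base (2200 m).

4.55°C

From 1400 m to 3100 m (dry): cools by 10 × 1.7 = 17°C, giving -11.2°C.
From 3100 m to 4600 m (saturated): cools by 5.5 × 1.5 = 8.25°C, giving -19.45°C.
From 4600 m to 2200 m (dry descent): warms by 10 × 2.4 = 24°C, giving 4.55°C.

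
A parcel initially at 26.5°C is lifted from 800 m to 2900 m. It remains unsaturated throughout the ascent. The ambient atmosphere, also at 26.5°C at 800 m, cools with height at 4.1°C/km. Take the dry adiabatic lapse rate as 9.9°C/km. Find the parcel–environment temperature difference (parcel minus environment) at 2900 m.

-12.18°C (parcel cooler than environment)

Parcel:
  800–2900 m, dry: Δz = 2.1 km ⇒ ΔT = -20.79°C; T = 5.71°C
Environment:
  800–2900 m, environment: Δz = 2.1 km ⇒ ΔT = -8.61°C; T = 17.89°C
T_parcel − T_env = 5.71 − 17.89 = -12.18°C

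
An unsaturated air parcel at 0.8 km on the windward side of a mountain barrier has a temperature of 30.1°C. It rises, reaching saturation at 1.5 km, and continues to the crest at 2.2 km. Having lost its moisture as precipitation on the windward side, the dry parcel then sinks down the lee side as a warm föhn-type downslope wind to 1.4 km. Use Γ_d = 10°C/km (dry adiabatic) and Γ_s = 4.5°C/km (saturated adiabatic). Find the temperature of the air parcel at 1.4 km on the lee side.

Dry to 1500 m: -10 × 0.7 km = -7°C, so T = 23.1°C.
Saturated to 2200 m: -4.5 × 0.7 km = -3.15°C, so T = 19.95°C.
Dry descent to 1400 m: +10 × 0.8 km = +8°C, so T = 27.95°C.

27.95°C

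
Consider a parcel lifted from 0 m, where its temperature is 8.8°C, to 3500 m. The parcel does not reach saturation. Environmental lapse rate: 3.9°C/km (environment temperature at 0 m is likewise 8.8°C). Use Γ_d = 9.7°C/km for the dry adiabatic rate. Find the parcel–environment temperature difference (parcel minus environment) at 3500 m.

Parcel:
  Dry to 3500 m: -9.7 × 3.5 km = -33.95°C, so T = -25.15°C.
Environment:
  Environment to 3500 m: -3.9 × 3.5 km = -13.65°C, so T = -4.85°C.
T_parcel − T_env = -25.15 − (-4.85) = -20.3°C

-20.3°C (parcel cooler than environment)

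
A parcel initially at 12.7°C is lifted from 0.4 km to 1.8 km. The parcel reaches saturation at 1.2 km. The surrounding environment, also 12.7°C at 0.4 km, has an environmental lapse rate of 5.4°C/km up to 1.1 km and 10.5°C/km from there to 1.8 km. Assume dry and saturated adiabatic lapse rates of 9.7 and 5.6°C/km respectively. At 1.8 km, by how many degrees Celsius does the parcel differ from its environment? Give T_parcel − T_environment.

+0.01°C (parcel warmer than environment)

Parcel:
  400–1200 m, dry: Δz = 0.8 km ⇒ ΔT = -7.76°C; T = 4.94°C
  1200–1800 m, saturated: Δz = 0.6 km ⇒ ΔT = -3.36°C; T = 1.58°C
Environment:
  400–1100 m, environment, lower layer: Δz = 0.7 km ⇒ ΔT = -3.78°C; T = 8.92°C
  1100–1800 m, environment, upper layer: Δz = 0.7 km ⇒ ΔT = -7.35°C; T = 1.57°C
T_parcel − T_env = 1.58 − 1.57 = +0.01°C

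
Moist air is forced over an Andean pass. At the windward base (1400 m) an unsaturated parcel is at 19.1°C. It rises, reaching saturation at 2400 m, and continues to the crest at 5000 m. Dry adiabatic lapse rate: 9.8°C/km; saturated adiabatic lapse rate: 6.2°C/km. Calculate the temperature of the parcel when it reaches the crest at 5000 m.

-6.82°C

1400–2400 m, dry: Δz = 1 km ⇒ ΔT = -9.8°C; T = 9.3°C
2400–5000 m, saturated: Δz = 2.6 km ⇒ ΔT = -16.12°C; T = -6.82°C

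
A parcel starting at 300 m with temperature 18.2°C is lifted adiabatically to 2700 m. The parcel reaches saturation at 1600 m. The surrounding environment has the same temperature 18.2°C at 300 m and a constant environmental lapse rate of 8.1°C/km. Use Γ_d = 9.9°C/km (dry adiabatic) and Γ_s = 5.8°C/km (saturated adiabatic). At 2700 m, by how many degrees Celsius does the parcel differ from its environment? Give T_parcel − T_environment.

+0.19°C (parcel warmer than environment)

Parcel:
  300 → 1600 m (dry, 9.9°C/km): ΔT = -9.9 × 1.3 = -12.87°C → T = 5.33°C
  1600 → 2700 m (saturated, 5.8°C/km): ΔT = -5.8 × 1.1 = -6.38°C → T = -1.05°C
Environment:
  300 → 2700 m (environment, 8.1°C/km): ΔT = -8.1 × 2.4 = -19.44°C → T = -1.24°C
T_parcel − T_env = -1.05 − (-1.24) = +0.19°C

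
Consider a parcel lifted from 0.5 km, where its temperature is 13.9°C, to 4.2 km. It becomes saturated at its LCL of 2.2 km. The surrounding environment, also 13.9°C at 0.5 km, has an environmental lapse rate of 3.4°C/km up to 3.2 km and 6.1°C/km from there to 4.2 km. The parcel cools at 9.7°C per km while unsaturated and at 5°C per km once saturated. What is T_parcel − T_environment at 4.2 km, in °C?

-11.21°C (parcel cooler than environment)

Parcel:
  Dry to 2200 m: -9.7 × 1.7 km = -16.49°C, so T = -2.59°C.
  Saturated to 4200 m: -5 × 2 km = -10°C, so T = -12.59°C.
Environment:
  Environment, lower layer to 3200 m: -3.4 × 2.7 km = -9.18°C, so T = 4.72°C.
  Environment, upper layer to 4200 m: -6.1 × 1 km = -6.1°C, so T = -1.38°C.
T_parcel − T_env = -12.59 − (-1.38) = -11.21°C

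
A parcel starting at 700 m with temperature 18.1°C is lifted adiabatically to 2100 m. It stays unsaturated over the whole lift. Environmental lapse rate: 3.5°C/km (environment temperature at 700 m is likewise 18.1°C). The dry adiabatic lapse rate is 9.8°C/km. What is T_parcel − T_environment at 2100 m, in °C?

-8.82°C (parcel cooler than environment)

Parcel:
  700–2100 m, dry: Δz = 1.4 km ⇒ ΔT = -13.72°C; T = 4.38°C
Environment:
  700–2100 m, environment: Δz = 1.4 km ⇒ ΔT = -4.9°C; T = 13.2°C
T_parcel − T_env = 4.38 − 13.2 = -8.82°C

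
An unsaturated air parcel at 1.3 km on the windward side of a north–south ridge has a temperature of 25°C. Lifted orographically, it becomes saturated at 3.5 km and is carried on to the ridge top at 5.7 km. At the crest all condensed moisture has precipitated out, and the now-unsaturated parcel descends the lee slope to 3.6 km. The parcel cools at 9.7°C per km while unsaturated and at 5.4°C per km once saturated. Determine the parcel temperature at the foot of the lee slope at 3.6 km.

1300–3500 m, dry: Δz = 2.2 km ⇒ ΔT = -21.34°C; T = 3.66°C
3500–5700 m, saturated: Δz = 2.2 km ⇒ ΔT = -11.88°C; T = -8.22°C
5700–3600 m, dry descent: Δz = 2.1 km ⇒ ΔT = +20.37°C; T = 12.15°C

12.15°C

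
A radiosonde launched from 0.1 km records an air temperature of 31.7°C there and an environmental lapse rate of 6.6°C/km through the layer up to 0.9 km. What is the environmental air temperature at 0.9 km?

100 → 900 m (environmental, 6.6°C/km): ΔT = -6.6 × 0.8 = -5.28°C → T = 26.42°C

26.42°C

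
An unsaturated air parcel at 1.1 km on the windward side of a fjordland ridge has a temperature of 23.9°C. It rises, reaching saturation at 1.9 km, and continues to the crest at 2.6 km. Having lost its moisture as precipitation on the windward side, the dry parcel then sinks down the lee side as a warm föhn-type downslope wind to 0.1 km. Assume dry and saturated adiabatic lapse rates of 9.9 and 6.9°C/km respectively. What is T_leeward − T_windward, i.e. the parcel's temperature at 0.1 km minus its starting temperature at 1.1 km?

+12°C

Dry to 1900 m: -9.9 × 0.8 km = -7.92°C, so T = 15.98°C.
Saturated to 2600 m: -6.9 × 0.7 km = -4.83°C, so T = 11.15°C.
Dry descent to 100 m: +9.9 × 2.5 km = +24.75°C, so T = 35.9°C.
Net change vs windward start: 35.9 − 23.9 = +12°C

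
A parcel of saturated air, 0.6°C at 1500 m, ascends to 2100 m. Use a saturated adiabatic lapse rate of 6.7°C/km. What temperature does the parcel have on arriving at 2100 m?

1500 → 2100 m (saturated adiabatic, 6.7°C/km): ΔT = -6.7 × 0.6 = -4.02°C → T = -3.42°C

-3.42°C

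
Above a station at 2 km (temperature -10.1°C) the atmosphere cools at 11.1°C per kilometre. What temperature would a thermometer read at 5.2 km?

2000–5200 m, environmental: Δz = 3.2 km ⇒ ΔT = -35.52°C; T = -45.62°C

-45.62°C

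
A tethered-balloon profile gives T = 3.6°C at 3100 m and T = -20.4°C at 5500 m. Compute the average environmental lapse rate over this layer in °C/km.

Γ = −ΔT/Δz = (3.6 − (-20.4)) / (5500 − 3100) m
  = 24°C / 2.4 km = 10°C/km

10°C/km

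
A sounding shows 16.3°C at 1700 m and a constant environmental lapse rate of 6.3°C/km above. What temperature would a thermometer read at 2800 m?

1700 → 2800 m (environmental, 6.3°C/km): ΔT = -6.3 × 1.1 = -6.93°C → T = 9.37°C

9.37°C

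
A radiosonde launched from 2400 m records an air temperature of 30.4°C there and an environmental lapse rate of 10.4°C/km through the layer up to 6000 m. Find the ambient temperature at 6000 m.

2400–6000 m, environmental: Δz = 3.6 km ⇒ ΔT = -37.44°C; T = -7.04°C

-7.04°C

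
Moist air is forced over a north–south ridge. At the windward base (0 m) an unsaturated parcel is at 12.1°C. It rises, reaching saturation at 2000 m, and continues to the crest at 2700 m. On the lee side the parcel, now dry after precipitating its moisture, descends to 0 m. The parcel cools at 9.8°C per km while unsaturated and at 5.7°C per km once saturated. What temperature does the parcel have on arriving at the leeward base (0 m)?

14.97°C

From 0 m to 2000 m (dry): cools by 9.8 × 2 = 19.6°C, giving -7.5°C.
From 2000 m to 2700 m (saturated): cools by 5.7 × 0.7 = 3.99°C, giving -11.49°C.
From 2700 m to 0 m (dry descent): warms by 9.8 × 2.7 = 26.46°C, giving 14.97°C.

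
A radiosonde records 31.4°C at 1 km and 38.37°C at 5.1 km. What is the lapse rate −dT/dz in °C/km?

-1.7°C/km

Γ = −ΔT/Δz = (31.4 − 38.37) / (5100 − 1000) m
  = -6.97°C / 4.1 km = -1.7°C/km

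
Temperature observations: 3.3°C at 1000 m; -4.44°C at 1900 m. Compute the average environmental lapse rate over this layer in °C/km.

8.6°C/km

Γ = −ΔT/Δz = (3.3 − (-4.44)) / (1900 − 1000) m
  = 7.74°C / 0.9 km = 8.6°C/km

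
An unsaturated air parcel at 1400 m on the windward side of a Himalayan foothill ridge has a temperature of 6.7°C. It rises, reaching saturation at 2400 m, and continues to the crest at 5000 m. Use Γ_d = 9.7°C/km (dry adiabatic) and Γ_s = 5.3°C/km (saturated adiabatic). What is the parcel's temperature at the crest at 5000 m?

-16.78°C

Dry to 2400 m: -9.7 × 1 km = -9.7°C, so T = -3°C.
Saturated to 5000 m: -5.3 × 2.6 km = -13.78°C, so T = -16.78°C.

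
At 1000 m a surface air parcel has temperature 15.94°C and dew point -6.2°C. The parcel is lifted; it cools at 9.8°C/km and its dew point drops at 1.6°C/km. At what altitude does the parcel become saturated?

T and T_d converge at 9.8 − 1.6 = 8.2°C per km
Height above start = (15.94 − (-6.2)) / 8.2 = 2.7 km
LCL altitude = 1000 m + 2700 m = 3700 m

3700 m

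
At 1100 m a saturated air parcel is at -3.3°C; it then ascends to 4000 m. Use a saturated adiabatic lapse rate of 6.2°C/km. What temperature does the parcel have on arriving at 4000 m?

Saturated adiabatic to 4000 m: -6.2 × 2.9 km = -17.98°C, so T = -21.28°C.

-21.28°C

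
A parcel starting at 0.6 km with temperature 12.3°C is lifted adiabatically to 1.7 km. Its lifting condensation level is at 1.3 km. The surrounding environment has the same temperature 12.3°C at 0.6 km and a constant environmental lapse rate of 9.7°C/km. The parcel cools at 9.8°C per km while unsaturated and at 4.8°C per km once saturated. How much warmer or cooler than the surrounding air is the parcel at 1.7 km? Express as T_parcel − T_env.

Parcel:
  600 → 1300 m (dry, 9.8°C/km): ΔT = -9.8 × 0.7 = -6.86°C → T = 5.44°C
  1300 → 1700 m (saturated, 4.8°C/km): ΔT = -4.8 × 0.4 = -1.92°C → T = 3.52°C
Environment:
  600 → 1700 m (environment, 9.7°C/km): ΔT = -9.7 × 1.1 = -10.67°C → T = 1.63°C
T_parcel − T_env = 3.52 − 1.63 = +1.89°C

+1.89°C (parcel warmer than environment)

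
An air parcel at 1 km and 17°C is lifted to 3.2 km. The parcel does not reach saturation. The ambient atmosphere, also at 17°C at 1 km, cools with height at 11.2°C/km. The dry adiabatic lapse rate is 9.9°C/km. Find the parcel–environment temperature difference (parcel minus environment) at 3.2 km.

+2.86°C (parcel warmer than environment)

Parcel:
  1000–3200 m, dry: Δz = 2.2 km ⇒ ΔT = -21.78°C; T = -4.78°C
Environment:
  1000–3200 m, environment: Δz = 2.2 km ⇒ ΔT = -24.64°C; T = -7.64°C
T_parcel − T_env = -4.78 − (-7.64) = +2.86°C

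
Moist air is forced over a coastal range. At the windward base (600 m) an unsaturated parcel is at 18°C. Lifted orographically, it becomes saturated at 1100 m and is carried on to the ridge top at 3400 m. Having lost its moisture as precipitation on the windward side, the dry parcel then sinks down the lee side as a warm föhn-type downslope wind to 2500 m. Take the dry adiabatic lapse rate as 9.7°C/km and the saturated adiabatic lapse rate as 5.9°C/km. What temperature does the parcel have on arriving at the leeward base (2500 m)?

8.31°C

600 → 1100 m (dry, 9.7°C/km): ΔT = -9.7 × 0.5 = -4.85°C → T = 13.15°C
1100 → 3400 m (saturated, 5.9°C/km): ΔT = -5.9 × 2.3 = -13.57°C → T = -0.42°C
3400 → 2500 m (dry descent, 9.7°C/km): ΔT = +9.7 × 0.9 = +8.73°C → T = 8.31°C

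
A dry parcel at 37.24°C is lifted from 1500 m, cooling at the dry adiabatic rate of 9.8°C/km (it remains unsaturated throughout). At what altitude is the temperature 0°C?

Height above start = (37.24 − 0) / 9.8 = 3.8 km
Altitude = 1500 m + 3800 m = 5300 m

5300 m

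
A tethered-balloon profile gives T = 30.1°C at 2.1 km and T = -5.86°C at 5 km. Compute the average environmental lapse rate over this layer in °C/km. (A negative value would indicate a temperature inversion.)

12.4°C/km

Γ = −ΔT/Δz = (30.1 − (-5.86)) / (5000 − 2100) m
  = 35.96°C / 2.9 km = 12.4°C/km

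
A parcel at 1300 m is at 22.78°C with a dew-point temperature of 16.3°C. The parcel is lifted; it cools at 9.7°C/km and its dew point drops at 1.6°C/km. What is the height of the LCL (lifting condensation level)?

2100 m

T and T_d converge at 9.7 − 1.6 = 8.1°C per km
Height above start = (22.78 − 16.3) / 8.1 = 0.8 km
LCL altitude = 1300 m + 800 m = 2100 m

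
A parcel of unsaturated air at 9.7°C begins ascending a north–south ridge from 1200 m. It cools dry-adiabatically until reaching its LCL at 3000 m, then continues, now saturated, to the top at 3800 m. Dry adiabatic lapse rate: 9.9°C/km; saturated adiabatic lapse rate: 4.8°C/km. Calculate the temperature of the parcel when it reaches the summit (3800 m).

From 1200 m to 3000 m (dry): cools by 9.9 × 1.8 = 17.82°C, giving -8.12°C.
From 3000 m to 3800 m (saturated): cools by 4.8 × 0.8 = 3.84°C, giving -11.96°C.

-11.96°C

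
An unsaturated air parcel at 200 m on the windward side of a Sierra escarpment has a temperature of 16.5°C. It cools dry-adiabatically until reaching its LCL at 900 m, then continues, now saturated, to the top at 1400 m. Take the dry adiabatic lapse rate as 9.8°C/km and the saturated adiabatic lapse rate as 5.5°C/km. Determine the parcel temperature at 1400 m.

From 200 m to 900 m (dry): cools by 9.8 × 0.7 = 6.86°C, giving 9.64°C.
From 900 m to 1400 m (saturated): cools by 5.5 × 0.5 = 2.75°C, giving 6.89°C.

6.89°C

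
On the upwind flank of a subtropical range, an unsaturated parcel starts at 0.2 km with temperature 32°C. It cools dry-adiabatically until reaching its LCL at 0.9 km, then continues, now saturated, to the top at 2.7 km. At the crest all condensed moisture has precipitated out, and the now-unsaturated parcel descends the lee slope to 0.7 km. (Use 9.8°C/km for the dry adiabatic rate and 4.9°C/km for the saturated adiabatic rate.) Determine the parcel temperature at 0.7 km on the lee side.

200 → 900 m (dry, 9.8°C/km): ΔT = -9.8 × 0.7 = -6.86°C → T = 25.14°C
900 → 2700 m (saturated, 4.9°C/km): ΔT = -4.9 × 1.8 = -8.82°C → T = 16.32°C
2700 → 700 m (dry descent, 9.8°C/km): ΔT = +9.8 × 2 = +19.6°C → T = 35.92°C

35.92°C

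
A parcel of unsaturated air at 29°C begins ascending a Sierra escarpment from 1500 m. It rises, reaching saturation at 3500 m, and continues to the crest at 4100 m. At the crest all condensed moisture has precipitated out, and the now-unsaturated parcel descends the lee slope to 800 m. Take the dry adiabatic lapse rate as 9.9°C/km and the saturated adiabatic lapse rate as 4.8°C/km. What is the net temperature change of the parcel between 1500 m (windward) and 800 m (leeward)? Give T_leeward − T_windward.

1500–3500 m, dry: Δz = 2 km ⇒ ΔT = -19.8°C; T = 9.2°C
3500–4100 m, saturated: Δz = 0.6 km ⇒ ΔT = -2.88°C; T = 6.32°C
4100–800 m, dry descent: Δz = 3.3 km ⇒ ΔT = +32.67°C; T = 38.99°C
Net change vs windward start: 38.99 − 29 = +9.99°C

+9.99°C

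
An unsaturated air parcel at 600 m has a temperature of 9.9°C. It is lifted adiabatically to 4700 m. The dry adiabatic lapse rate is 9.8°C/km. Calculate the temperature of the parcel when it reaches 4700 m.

600–4700 m, dry adiabatic: Δz = 4.1 km ⇒ ΔT = -40.18°C; T = -30.28°C

-30.28°C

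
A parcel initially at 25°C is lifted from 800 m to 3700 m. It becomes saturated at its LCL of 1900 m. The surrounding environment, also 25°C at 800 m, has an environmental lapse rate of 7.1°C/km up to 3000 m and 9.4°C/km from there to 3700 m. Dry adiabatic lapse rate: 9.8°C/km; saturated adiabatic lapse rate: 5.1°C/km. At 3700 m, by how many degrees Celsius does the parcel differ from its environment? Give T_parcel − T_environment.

Parcel:
  800 → 1900 m (dry, 9.8°C/km): ΔT = -9.8 × 1.1 = -10.78°C → T = 14.22°C
  1900 → 3700 m (saturated, 5.1°C/km): ΔT = -5.1 × 1.8 = -9.18°C → T = 5.04°C
Environment:
  800 → 3000 m (environment, lower layer, 7.1°C/km): ΔT = -7.1 × 2.2 = -15.62°C → T = 9.38°C
  3000 → 3700 m (environment, upper layer, 9.4°C/km): ΔT = -9.4 × 0.7 = -6.58°C → T = 2.8°C
T_parcel − T_env = 5.04 − 2.8 = +2.24°C

+2.24°C (parcel warmer than environment)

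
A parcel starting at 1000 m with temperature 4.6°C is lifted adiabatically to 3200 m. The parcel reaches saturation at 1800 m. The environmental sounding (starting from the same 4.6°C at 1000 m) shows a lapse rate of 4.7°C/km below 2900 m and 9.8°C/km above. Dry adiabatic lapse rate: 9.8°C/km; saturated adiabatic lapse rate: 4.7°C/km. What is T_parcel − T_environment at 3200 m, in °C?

Parcel:
  1000–1800 m, dry: Δz = 0.8 km ⇒ ΔT = -7.84°C; T = -3.24°C
  1800–3200 m, saturated: Δz = 1.4 km ⇒ ΔT = -6.58°C; T = -9.82°C
Environment:
  1000–2900 m, environment, lower layer: Δz = 1.9 km ⇒ ΔT = -8.93°C; T = -4.33°C
  2900–3200 m, environment, upper layer: Δz = 0.3 km ⇒ ΔT = -2.94°C; T = -7.27°C
T_parcel − T_env = -9.82 − (-7.27) = -2.55°C

-2.55°C (parcel cooler than environment)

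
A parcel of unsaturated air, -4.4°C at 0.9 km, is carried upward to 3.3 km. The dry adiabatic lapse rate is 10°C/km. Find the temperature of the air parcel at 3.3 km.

From 900 m to 3300 m (dry adiabatic): cools by 10 × 2.4 = 24°C, giving -28.4°C.

-28.4°C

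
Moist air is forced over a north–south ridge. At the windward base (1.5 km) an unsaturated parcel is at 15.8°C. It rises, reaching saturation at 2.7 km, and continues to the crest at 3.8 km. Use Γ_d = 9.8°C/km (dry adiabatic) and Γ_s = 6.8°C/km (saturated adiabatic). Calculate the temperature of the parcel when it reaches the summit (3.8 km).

-3.44°C

From 1500 m to 2700 m (dry): cools by 9.8 × 1.2 = 11.76°C, giving 4.04°C.
From 2700 m to 3800 m (saturated): cools by 6.8 × 1.1 = 7.48°C, giving -3.44°C.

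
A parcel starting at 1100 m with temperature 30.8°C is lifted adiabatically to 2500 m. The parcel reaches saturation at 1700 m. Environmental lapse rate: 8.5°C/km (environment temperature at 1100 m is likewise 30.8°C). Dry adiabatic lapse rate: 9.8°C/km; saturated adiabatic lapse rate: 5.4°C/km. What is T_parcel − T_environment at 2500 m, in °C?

Parcel:
  1100–1700 m, dry: Δz = 0.6 km ⇒ ΔT = -5.88°C; T = 24.92°C
  1700–2500 m, saturated: Δz = 0.8 km ⇒ ΔT = -4.32°C; T = 20.6°C
Environment:
  1100–2500 m, environment: Δz = 1.4 km ⇒ ΔT = -11.9°C; T = 18.9°C
T_parcel − T_env = 20.6 − 18.9 = +1.7°C

+1.7°C (parcel warmer than environment)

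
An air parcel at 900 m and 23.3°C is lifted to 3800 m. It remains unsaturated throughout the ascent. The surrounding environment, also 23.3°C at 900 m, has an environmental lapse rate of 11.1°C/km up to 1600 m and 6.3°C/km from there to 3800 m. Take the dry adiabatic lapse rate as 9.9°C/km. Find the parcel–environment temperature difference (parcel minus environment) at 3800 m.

-7.08°C (parcel cooler than environment)

Parcel:
  Dry to 3800 m: -9.9 × 2.9 km = -28.71°C, so T = -5.41°C.
Environment:
  Environment, lower layer to 1600 m: -11.1 × 0.7 km = -7.77°C, so T = 15.53°C.
  Environment, upper layer to 3800 m: -6.3 × 2.2 km = -13.86°C, so T = 1.67°C.
T_parcel − T_env = -5.41 − 1.67 = -7.08°C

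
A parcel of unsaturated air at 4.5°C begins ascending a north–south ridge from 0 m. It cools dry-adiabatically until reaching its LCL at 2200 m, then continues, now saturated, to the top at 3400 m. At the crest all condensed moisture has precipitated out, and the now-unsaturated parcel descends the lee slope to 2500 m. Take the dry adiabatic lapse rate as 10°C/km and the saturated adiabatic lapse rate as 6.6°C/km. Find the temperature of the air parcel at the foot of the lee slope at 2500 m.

-16.42°C

From 0 m to 2200 m (dry): cools by 10 × 2.2 = 22°C, giving -17.5°C.
From 2200 m to 3400 m (saturated): cools by 6.6 × 1.2 = 7.92°C, giving -25.42°C.
From 3400 m to 2500 m (dry descent): warms by 10 × 0.9 = 9°C, giving -16.42°C.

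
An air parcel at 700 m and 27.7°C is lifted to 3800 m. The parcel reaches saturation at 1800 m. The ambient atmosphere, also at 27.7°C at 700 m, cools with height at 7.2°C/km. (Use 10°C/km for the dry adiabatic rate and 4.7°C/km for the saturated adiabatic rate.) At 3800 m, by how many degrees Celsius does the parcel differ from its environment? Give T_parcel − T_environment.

+1.92°C (parcel warmer than environment)

Parcel:
  700–1800 m, dry: Δz = 1.1 km ⇒ ΔT = -11°C; T = 16.7°C
  1800–3800 m, saturated: Δz = 2 km ⇒ ΔT = -9.4°C; T = 7.3°C
Environment:
  700–3800 m, environment: Δz = 3.1 km ⇒ ΔT = -22.32°C; T = 5.38°C
T_parcel − T_env = 7.3 − 5.38 = +1.92°C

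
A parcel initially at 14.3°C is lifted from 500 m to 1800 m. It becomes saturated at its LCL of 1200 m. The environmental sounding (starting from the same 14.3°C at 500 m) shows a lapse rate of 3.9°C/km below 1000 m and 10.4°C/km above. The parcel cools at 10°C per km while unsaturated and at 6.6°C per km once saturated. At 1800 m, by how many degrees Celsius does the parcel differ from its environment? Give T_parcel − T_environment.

Parcel:
  Dry to 1200 m: -10 × 0.7 km = -7°C, so T = 7.3°C.
  Saturated to 1800 m: -6.6 × 0.6 km = -3.96°C, so T = 3.34°C.
Environment:
  Environment, lower layer to 1000 m: -3.9 × 0.5 km = -1.95°C, so T = 12.35°C.
  Environment, upper layer to 1800 m: -10.4 × 0.8 km = -8.32°C, so T = 4.03°C.
T_parcel − T_env = 3.34 − 4.03 = -0.69°C

-0.69°C (parcel cooler than environment)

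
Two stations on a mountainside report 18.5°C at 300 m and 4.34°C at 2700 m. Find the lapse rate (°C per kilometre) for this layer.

5.9°C/km

Γ = −ΔT/Δz = (18.5 − 4.34) / (2700 − 300) m
  = 14.16°C / 2.4 km = 5.9°C/km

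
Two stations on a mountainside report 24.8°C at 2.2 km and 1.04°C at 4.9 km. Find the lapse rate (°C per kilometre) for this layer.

8.8°C/km

Γ = −ΔT/Δz = (24.8 − 1.04) / (4900 − 2200) m
  = 23.76°C / 2.7 km = 8.8°C/km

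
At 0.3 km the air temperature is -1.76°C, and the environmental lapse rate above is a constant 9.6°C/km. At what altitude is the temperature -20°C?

Height above start = (-1.76 − (-20)) / 9.6 = 1.9 km
Altitude = 300 m + 1900 m = 2200 m

2.2 km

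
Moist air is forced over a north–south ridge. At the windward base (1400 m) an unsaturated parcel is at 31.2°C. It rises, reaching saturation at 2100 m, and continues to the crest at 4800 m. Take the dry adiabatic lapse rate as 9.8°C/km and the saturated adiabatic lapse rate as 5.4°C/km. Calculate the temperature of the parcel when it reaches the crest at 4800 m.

9.76°C

From 1400 m to 2100 m (dry): cools by 9.8 × 0.7 = 6.86°C, giving 24.34°C.
From 2100 m to 4800 m (saturated): cools by 5.4 × 2.7 = 14.58°C, giving 9.76°C.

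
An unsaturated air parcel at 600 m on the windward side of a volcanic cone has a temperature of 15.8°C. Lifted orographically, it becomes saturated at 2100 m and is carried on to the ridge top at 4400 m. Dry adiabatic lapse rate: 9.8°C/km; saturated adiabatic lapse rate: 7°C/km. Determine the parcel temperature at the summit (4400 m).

600–2100 m, dry: Δz = 1.5 km ⇒ ΔT = -14.7°C; T = 1.1°C
2100–4400 m, saturated: Δz = 2.3 km ⇒ ΔT = -16.1°C; T = -15°C

-15°C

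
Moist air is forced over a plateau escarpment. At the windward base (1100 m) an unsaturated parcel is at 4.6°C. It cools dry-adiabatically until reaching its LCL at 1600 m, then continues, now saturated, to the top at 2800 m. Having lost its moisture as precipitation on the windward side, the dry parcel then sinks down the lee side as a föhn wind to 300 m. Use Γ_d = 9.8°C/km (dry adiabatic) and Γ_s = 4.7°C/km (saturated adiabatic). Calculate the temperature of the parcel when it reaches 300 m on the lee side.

From 1100 m to 1600 m (dry): cools by 9.8 × 0.5 = 4.9°C, giving -0.3°C.
From 1600 m to 2800 m (saturated): cools by 4.7 × 1.2 = 5.64°C, giving -5.94°C.
From 2800 m to 300 m (dry descent): warms by 9.8 × 2.5 = 24.5°C, giving 18.56°C.

18.56°C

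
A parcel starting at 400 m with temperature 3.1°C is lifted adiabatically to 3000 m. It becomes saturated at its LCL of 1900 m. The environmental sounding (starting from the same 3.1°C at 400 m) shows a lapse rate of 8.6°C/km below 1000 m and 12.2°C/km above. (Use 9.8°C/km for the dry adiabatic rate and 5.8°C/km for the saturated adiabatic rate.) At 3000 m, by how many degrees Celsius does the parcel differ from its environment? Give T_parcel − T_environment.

Parcel:
  400–1900 m, dry: Δz = 1.5 km ⇒ ΔT = -14.7°C; T = -11.6°C
  1900–3000 m, saturated: Δz = 1.1 km ⇒ ΔT = -6.38°C; T = -17.98°C
Environment:
  400–1000 m, environment, lower layer: Δz = 0.6 km ⇒ ΔT = -5.16°C; T = -2.06°C
  1000–3000 m, environment, upper layer: Δz = 2 km ⇒ ΔT = -24.4°C; T = -26.46°C
T_parcel − T_env = -17.98 − (-26.46) = +8.48°C

+8.48°C (parcel warmer than environment)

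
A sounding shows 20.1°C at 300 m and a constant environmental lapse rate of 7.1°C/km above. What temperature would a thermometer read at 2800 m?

2.35°C

Environmental to 2800 m: -7.1 × 2.5 km = -17.75°C, so T = 2.35°C.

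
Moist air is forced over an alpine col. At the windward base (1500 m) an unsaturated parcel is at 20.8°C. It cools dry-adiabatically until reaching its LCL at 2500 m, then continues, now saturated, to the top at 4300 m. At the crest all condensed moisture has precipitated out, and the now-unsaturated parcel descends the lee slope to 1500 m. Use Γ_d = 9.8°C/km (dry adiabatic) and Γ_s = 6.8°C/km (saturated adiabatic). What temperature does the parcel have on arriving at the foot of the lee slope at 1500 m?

Dry to 2500 m: -9.8 × 1 km = -9.8°C, so T = 11°C.
Saturated to 4300 m: -6.8 × 1.8 km = -12.24°C, so T = -1.24°C.
Dry descent to 1500 m: +9.8 × 2.8 km = +27.44°C, so T = 26.2°C.

26.2°C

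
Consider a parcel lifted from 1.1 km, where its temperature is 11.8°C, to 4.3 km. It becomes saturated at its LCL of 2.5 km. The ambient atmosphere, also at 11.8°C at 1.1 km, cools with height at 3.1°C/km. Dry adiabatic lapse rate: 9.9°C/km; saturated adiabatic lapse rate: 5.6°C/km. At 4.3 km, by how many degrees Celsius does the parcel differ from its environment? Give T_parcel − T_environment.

Parcel:
  From 1100 m to 2500 m (dry): cools by 9.9 × 1.4 = 13.86°C, giving -2.06°C.
  From 2500 m to 4300 m (saturated): cools by 5.6 × 1.8 = 10.08°C, giving -12.14°C.
Environment:
  From 1100 m to 4300 m (environment): cools by 3.1 × 3.2 = 9.92°C, giving 1.88°C.
T_parcel − T_env = -12.14 − 1.88 = -14.02°C

-14.02°C (parcel cooler than environment)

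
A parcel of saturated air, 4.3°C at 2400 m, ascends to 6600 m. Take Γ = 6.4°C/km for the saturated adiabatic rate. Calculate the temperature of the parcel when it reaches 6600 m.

-22.58°C

2400–6600 m, saturated adiabatic: Δz = 4.2 km ⇒ ΔT = -26.88°C; T = -22.58°C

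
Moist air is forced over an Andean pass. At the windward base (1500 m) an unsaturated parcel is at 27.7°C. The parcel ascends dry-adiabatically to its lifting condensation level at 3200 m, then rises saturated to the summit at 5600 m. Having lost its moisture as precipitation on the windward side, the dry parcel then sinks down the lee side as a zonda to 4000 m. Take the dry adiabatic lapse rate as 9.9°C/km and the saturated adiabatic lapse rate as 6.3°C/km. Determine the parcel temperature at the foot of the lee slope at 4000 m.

11.59°C

Dry to 3200 m: -9.9 × 1.7 km = -16.83°C, so T = 10.87°C.
Saturated to 5600 m: -6.3 × 2.4 km = -15.12°C, so T = -4.25°C.
Dry descent to 4000 m: +9.9 × 1.6 km = +15.84°C, so T = 11.59°C.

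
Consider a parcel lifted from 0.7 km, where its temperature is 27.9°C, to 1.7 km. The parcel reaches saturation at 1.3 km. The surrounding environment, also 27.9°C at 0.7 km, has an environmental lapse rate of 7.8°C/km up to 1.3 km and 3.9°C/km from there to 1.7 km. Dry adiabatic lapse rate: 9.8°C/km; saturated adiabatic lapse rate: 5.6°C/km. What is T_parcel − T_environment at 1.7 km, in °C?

-1.88°C (parcel cooler than environment)

Parcel:
  Dry to 1300 m: -9.8 × 0.6 km = -5.88°C, so T = 22.02°C.
  Saturated to 1700 m: -5.6 × 0.4 km = -2.24°C, so T = 19.78°C.
Environment:
  Environment, lower layer to 1300 m: -7.8 × 0.6 km = -4.68°C, so T = 23.22°C.
  Environment, upper layer to 1700 m: -3.9 × 0.4 km = -1.56°C, so T = 21.66°C.
T_parcel − T_env = 19.78 − 21.66 = -1.88°C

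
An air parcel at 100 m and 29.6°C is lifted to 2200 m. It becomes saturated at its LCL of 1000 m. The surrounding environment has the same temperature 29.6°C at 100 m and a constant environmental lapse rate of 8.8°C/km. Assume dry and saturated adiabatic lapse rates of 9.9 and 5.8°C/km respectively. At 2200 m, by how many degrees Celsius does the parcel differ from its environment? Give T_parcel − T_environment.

Parcel:
  100–1000 m, dry: Δz = 0.9 km ⇒ ΔT = -8.91°C; T = 20.69°C
  1000–2200 m, saturated: Δz = 1.2 km ⇒ ΔT = -6.96°C; T = 13.73°C
Environment:
  100–2200 m, environment: Δz = 2.1 km ⇒ ΔT = -18.48°C; T = 11.12°C
T_parcel − T_env = 13.73 − 11.12 = +2.61°C

+2.61°C (parcel warmer than environment)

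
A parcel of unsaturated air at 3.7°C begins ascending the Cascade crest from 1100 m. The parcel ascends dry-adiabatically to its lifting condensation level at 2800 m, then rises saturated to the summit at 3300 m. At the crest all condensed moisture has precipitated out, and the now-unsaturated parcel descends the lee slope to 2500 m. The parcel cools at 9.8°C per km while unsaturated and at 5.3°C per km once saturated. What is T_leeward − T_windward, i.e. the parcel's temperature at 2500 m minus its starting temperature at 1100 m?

-11.47°C

Dry to 2800 m: -9.8 × 1.7 km = -16.66°C, so T = -12.96°C.
Saturated to 3300 m: -5.3 × 0.5 km = -2.65°C, so T = -15.61°C.
Dry descent to 2500 m: +9.8 × 0.8 km = +7.84°C, so T = -7.77°C.
Net change vs windward start: -7.77 − 3.7 = -11.47°C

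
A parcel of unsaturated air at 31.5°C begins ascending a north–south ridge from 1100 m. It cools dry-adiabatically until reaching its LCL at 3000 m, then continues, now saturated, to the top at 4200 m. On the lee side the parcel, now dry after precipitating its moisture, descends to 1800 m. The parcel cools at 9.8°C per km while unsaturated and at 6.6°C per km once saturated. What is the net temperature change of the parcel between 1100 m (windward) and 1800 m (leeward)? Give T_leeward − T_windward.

From 1100 m to 3000 m (dry): cools by 9.8 × 1.9 = 18.62°C, giving 12.88°C.
From 3000 m to 4200 m (saturated): cools by 6.6 × 1.2 = 7.92°C, giving 4.96°C.
From 4200 m to 1800 m (dry descent): warms by 9.8 × 2.4 = 23.52°C, giving 28.48°C.
Net change vs windward start: 28.48 − 31.5 = -3.02°C

-3.02°C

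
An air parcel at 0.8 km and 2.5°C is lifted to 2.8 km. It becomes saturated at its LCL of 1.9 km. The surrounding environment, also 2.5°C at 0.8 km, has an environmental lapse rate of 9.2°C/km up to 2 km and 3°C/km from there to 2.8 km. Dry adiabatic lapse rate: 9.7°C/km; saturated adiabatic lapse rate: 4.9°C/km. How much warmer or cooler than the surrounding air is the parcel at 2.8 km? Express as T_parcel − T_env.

Parcel:
  Dry to 1900 m: -9.7 × 1.1 km = -10.67°C, so T = -8.17°C.
  Saturated to 2800 m: -4.9 × 0.9 km = -4.41°C, so T = -12.58°C.
Environment:
  Environment, lower layer to 2000 m: -9.2 × 1.2 km = -11.04°C, so T = -8.54°C.
  Environment, upper layer to 2800 m: -3 × 0.8 km = -2.4°C, so T = -10.94°C.
T_parcel − T_env = -12.58 − (-10.94) = -1.64°C

-1.64°C (parcel cooler than environment)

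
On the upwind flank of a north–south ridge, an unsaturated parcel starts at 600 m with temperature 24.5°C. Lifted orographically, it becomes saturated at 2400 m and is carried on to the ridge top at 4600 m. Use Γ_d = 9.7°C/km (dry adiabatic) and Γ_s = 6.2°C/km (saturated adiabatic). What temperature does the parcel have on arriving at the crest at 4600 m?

600–2400 m, dry: Δz = 1.8 km ⇒ ΔT = -17.46°C; T = 7.04°C
2400–4600 m, saturated: Δz = 2.2 km ⇒ ΔT = -13.64°C; T = -6.6°C

-6.6°C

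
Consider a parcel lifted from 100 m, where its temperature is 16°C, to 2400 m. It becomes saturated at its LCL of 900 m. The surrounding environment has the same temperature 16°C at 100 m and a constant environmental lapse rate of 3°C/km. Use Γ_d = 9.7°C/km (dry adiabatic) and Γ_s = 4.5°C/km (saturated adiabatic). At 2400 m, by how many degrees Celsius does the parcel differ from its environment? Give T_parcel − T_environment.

Parcel:
  100–900 m, dry: Δz = 0.8 km ⇒ ΔT = -7.76°C; T = 8.24°C
  900–2400 m, saturated: Δz = 1.5 km ⇒ ΔT = -6.75°C; T = 1.49°C
Environment:
  100–2400 m, environment: Δz = 2.3 km ⇒ ΔT = -6.9°C; T = 9.1°C
T_parcel − T_env = 1.49 − 9.1 = -7.61°C

-7.61°C (parcel cooler than environment)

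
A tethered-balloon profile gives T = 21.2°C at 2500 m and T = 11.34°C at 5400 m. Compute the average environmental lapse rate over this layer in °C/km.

3.4°C/km

Γ = −ΔT/Δz = (21.2 − 11.34) / (5400 − 2500) m
  = 9.86°C / 2.9 km = 3.4°C/km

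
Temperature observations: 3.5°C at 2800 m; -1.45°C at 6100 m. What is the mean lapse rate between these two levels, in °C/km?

1.5°C/km

Γ = −ΔT/Δz = (3.5 − (-1.45)) / (6100 − 2800) m
  = 4.95°C / 3.3 km = 1.5°C/km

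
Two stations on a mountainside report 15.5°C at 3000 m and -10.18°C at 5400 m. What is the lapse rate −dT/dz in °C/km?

Γ = −ΔT/Δz = (15.5 − (-10.18)) / (5400 − 3000) m
  = 25.68°C / 2.4 km = 10.7°C/km

10.7°C/km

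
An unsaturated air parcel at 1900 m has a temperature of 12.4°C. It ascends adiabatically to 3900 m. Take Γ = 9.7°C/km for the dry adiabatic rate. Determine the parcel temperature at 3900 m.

1900–3900 m, dry adiabatic: Δz = 2 km ⇒ ΔT = -19.4°C; T = -7°C

-7°C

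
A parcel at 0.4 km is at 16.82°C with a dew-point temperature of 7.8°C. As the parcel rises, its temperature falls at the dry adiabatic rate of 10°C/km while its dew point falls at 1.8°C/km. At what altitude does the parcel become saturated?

1.5 km

T and T_d converge at 10 − 1.8 = 8.2°C per km
Height above start = (16.82 − 7.8) / 8.2 = 1.1 km
LCL altitude = 400 m + 1100 m = 1500 m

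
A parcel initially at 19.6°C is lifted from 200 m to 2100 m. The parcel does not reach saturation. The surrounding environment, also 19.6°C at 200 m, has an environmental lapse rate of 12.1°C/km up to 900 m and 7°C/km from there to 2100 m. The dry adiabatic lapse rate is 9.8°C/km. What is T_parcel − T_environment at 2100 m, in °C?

-1.75°C (parcel cooler than environment)

Parcel:
  200 → 2100 m (dry, 9.8°C/km): ΔT = -9.8 × 1.9 = -18.62°C → T = 0.98°C
Environment:
  200 → 900 m (environment, lower layer, 12.1°C/km): ΔT = -12.1 × 0.7 = -8.47°C → T = 11.13°C
  900 → 2100 m (environment, upper layer, 7°C/km): ΔT = -7 × 1.2 = -8.4°C → T = 2.73°C
T_parcel − T_env = 0.98 − 2.73 = -1.75°C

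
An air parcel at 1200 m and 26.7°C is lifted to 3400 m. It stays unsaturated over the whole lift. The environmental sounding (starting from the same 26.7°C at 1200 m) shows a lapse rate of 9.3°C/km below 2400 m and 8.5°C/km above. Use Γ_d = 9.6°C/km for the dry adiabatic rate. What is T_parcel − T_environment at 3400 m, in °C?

-1.46°C (parcel cooler than environment)

Parcel:
  1200 → 3400 m (dry, 9.6°C/km): ΔT = -9.6 × 2.2 = -21.12°C → T = 5.58°C
Environment:
  1200 → 2400 m (environment, lower layer, 9.3°C/km): ΔT = -9.3 × 1.2 = -11.16°C → T = 15.54°C
  2400 → 3400 m (environment, upper layer, 8.5°C/km): ΔT = -8.5 × 1 = -8.5°C → T = 7.04°C
T_parcel − T_env = 5.58 − 7.04 = -1.46°C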